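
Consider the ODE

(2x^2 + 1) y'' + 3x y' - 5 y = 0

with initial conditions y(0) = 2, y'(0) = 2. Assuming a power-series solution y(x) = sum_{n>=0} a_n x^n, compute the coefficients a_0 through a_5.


Ansatz: y(x) = sum_{n>=0} a_n x^n, so y'(x) = sum_{n>=1} n a_n x^(n-1) and y''(x) = sum_{n>=2} n(n-1) a_n x^(n-2).
Substitute into P(x) y'' + Q(x) y' + R(x) y = 0 with P(x) = 2x^2 + 1, Q(x) = 3x, R(x) = -5, and match powers of x.
Initial conditions: a_0 = 2, a_1 = 2.
Setting the coefficient of each power of x to zero and solving order by order (substituting the coefficients already found):
  x^0: 2 a_2 - 5 a_0 = 0  ->  2 a_2 = 5 a_0 = 10  ->  a_2 = 5
  x^1: 6 a_3 - 2 a_1 = 0  ->  6 a_3 = 2 a_1 = 4  ->  a_3 = 2/3
  x^2: 12 a_4 + 5 a_2 = 0  ->  12 a_4 = -5 a_2 = -25  ->  a_4 = -25/12
  x^3: 20 a_5 + 16 a_3 = 0  ->  20 a_5 = -16 a_3 = -32/3  ->  a_5 = -8/15
Truncated series: y(x) = 2 + 2 x + 5 x^2 + (2/3) x^3 - (25/12) x^4 - (8/15) x^5 + O(x^6).

a_0 = 2; a_1 = 2; a_2 = 5; a_3 = 2/3; a_4 = -25/12; a_5 = -8/15


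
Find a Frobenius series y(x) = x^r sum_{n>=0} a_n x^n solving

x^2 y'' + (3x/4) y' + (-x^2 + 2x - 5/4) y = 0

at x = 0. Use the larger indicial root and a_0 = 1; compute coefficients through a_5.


Write in Frobenius form y'' + (p(x)/x) y' + (q(x)/x^2) y = 0:
  p(x) = 3/4,  q(x) = -x^2 + 2x - 5/4.
Indicial equation: r(r-1) + (3/4) r + (-5/4) = 0 -> roots r_1 = 5/4, r_2 = -1.
Take r = r_1 = 5/4. Let y(x) = x^r sum_{n>=0} a_n x^n with a_0 = 1.
Substitute y = x^r sum a_n x^n and match x^{r+n}. The recurrence is
  D(n) a_n + 2 a_{n-1} - 1 a_{n-2} = 0,  where D(n) = (r+n)(r+n-1) + (3/4)(r+n) + (-5/4).
  a_n = [-2 a_{n-1} + 1 a_{n-2}] / D(n).
Since the indicial polynomial factors as (r - r_1)(r - r_2), D(n) = (r_1 + n - r_1)(r_1 + n - r_2) = n(n + 9/4).
Evaluating step by step (a_0 = 1):
  n = 1: D(1) = 1(1 + 9/4) = 13/4; numerator = -2(1) = -2; a_1 = (-2)/(13/4) = -8/13
  n = 2: D(2) = 2(2 + 9/4) = 17/2; numerator = -2(-8/13) + 1(1) = 29/13; a_2 = (29/13)/(17/2) = 58/221
  n = 3: D(3) = 3(3 + 9/4) = 63/4; numerator = -2(58/221) + 1(-8/13) = -252/221; a_3 = (-252/221)/(63/4) = -16/221
  n = 4: D(4) = 4(4 + 9/4) = 25; numerator = -2(-16/221) + 1(58/221) = 90/221; a_4 = (90/221)/(25) = 18/1105
  n = 5: D(5) = 5(5 + 9/4) = 145/4; numerator = -2(18/1105) + 1(-16/221) = -116/1105; a_5 = (-116/1105)/(145/4) = -16/5525

r = 5/4; a_0 = 1; a_1 = -8/13; a_2 = 58/221; a_3 = -16/221; a_4 = 18/1105; a_5 = -16/5525


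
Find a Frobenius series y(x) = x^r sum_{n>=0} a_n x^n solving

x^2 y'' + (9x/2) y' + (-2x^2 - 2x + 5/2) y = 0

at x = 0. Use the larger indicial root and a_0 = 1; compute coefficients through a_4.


Write in Frobenius form y'' + (p(x)/x) y' + (q(x)/x^2) y = 0:
  p(x) = 9/2,  q(x) = -2x^2 - 2x + 5/2.
Indicial equation: r(r-1) + (9/2) r + (5/2) = 0 -> roots r_1 = -1, r_2 = -5/2.
Take r = r_1 = -1. Let y(x) = x^r sum_{n>=0} a_n x^n with a_0 = 1.
Substitute y = x^r sum a_n x^n and match x^{r+n}. The recurrence is
  D(n) a_n - 2 a_{n-1} - 2 a_{n-2} = 0,  where D(n) = (r+n)(r+n-1) + (9/2)(r+n) + (5/2).
  a_n = [2 a_{n-1} + 2 a_{n-2}] / D(n).
Since the indicial polynomial factors as (r - r_1)(r - r_2), D(n) = (r_1 + n - r_1)(r_1 + n - r_2) = n(n + 3/2).
Evaluating step by step (a_0 = 1):
  n = 1: D(1) = 1(1 + 3/2) = 5/2; numerator = 2(1) = 2; a_1 = (2)/(5/2) = 4/5
  n = 2: D(2) = 2(2 + 3/2) = 7; numerator = 2(4/5) + 2(1) = 18/5; a_2 = (18/5)/(7) = 18/35
  n = 3: D(3) = 3(3 + 3/2) = 27/2; numerator = 2(18/35) + 2(4/5) = 92/35; a_3 = (92/35)/(27/2) = 184/945
  n = 4: D(4) = 4(4 + 3/2) = 22; numerator = 2(184/945) + 2(18/35) = 268/189; a_4 = (268/189)/(22) = 134/2079

r = -1; a_0 = 1; a_1 = 4/5; a_2 = 18/35; a_3 = 184/945; a_4 = 134/2079


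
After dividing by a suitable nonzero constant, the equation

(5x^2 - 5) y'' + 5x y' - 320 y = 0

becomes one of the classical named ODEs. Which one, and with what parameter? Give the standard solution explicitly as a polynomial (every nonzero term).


All three coefficients share the factor -5; dividing through by -5 gives  (1 - x^2) y'' - x y' + 64 y = 0.
This matches the Chebyshev equation (1 - x^2) y'' - x y' + n^2 y = 0 (note the -x y' term, not -2x y') with n^2 = 64, so n = 8; the polynomial solution is T_8(x).
With y = sum_k a_k x^k, matching x^k gives (k+2)(k+1) a_{k+2} = (k^2 - n^2) a_k = (k - 8)(k + 8) a_k. The right side vanishes at k = 8, so the series with the parity of 8 terminates at degree 8.
Standard normalization: leading coefficient of T_n is 2^(n-1), so a_8 = 2^7 = 128. Work downward with a_k = (k+1)(k+2) a_{k+2} / ((k - 8)(k + 8)):
  a_6 = (7)(8)(128) / ((6 - 8)(6 + 8)) = 7168/(-28) = -256
  a_4 = (5)(6)(-256) / ((4 - 8)(4 + 8)) = -7680/(-48) = 160
  a_2 = (3)(4)(160) / ((2 - 8)(2 + 8)) = 1920/(-60) = -32
  a_0 = (1)(2)(-32) / ((0 - 8)(0 + 8)) = -64/(-64) = 1
Hence T_8(x) = 128 x^8 - 256 x^6 + 160 x^4 - 32 x^2 + 1.

T_8(x); series = 128 x^8 - 256 x^6 + 160 x^4 - 32 x^2 + 1


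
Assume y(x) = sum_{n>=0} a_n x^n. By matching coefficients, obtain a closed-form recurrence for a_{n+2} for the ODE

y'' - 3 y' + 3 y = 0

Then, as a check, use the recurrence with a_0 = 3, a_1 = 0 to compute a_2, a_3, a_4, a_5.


Substitute y = sum_n a_n x^n.
y''(x) has coefficient (n+2)(n+1) a_{n+2} at x^n;
-3 y'(x) has coefficient -3 (n+1) a_{n+1} at x^n;
3 y(x) has coefficient 3 a_n at x^n.
Matching x^n: (n+2)(n+1) a_{n+2} - 3 (n+1) a_{n+1} + 3 a_n = 0.
Thus a_{n+2} = [3 (n+1) a_{n+1} - 3 a_n] / ((n+1)(n+2)).

Check with a_0 = 3, a_1 = 0 (apply the recurrence for n = 0, 1, 2, 3): a_0 = 3, a_1 = 0, a_2 = -9/2, a_3 = -9/2, a_4 = -9/4, a_5 = -27/40.

a_(n+2) = [3 (n+1) a_(n+1) - 3 a_n] / ((n+1)(n+2)); check: a_0 = 3, a_1 = 0, a_2 = -9/2, a_3 = -9/2, a_4 = -9/4, a_5 = -27/40


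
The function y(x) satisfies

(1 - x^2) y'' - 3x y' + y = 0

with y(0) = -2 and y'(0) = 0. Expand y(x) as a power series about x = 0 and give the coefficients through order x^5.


Ansatz: y(x) = sum_{n>=0} a_n x^n, so y'(x) = sum_{n>=1} n a_n x^(n-1) and y''(x) = sum_{n>=2} n(n-1) a_n x^(n-2).
Substitute into P(x) y'' + Q(x) y' + R(x) y = 0 with P(x) = 1 - x^2, Q(x) = -3x, R(x) = 1, and match powers of x.
Initial conditions: a_0 = -2, a_1 = 0.
Setting the coefficient of each power of x to zero and solving order by order (substituting the coefficients already found):
  x^0: 2 a_2 + a_0 = 0  ->  2 a_2 = -a_0 = 2  ->  a_2 = 1
  x^1: 6 a_3 - 2 a_1 = 0  ->  6 a_3 = 2 a_1 = 0  ->  a_3 = 0
  x^2: 12 a_4 - 7 a_2 = 0  ->  12 a_4 = 7 a_2 = 7  ->  a_4 = 7/12
  x^3: 20 a_5 - 14 a_3 = 0  ->  20 a_5 = 14 a_3 = 0  ->  a_5 = 0
Truncated series: y(x) = -2 + x^2 + (7/12) x^4 + O(x^6).

a_0 = -2; a_1 = 0; a_2 = 1; a_3 = 0; a_4 = 7/12; a_5 = 0


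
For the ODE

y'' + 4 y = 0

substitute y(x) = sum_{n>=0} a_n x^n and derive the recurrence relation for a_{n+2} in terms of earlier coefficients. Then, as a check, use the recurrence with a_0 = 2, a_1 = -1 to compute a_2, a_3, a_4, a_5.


Substitute y = sum_n a_n x^n into y'' + (const) y = 0.
y''(x) = sum_{n>=0} (n+2)(n+1) a_{n+2} x^n.
The ODE becomes sum_n [(n+2)(n+1) a_{n+2} + 4 a_n] x^n = 0.
Setting each coefficient to zero gives the recurrence:
  (n+2)(n+1) a_{n+2} + 4 a_n = 0,
  a_{n+2} = -4 / ((n+1)(n+2)) a_n.

Check with a_0 = 2, a_1 = -1 (apply the recurrence for n = 0, 1, 2, 3): a_0 = 2, a_1 = -1, a_2 = -4, a_3 = 2/3, a_4 = 4/3, a_5 = -2/15.

a_{n+2} = -4/((n+1)(n+2)) * a_n; check: a_0 = 2, a_1 = -1, a_2 = -4, a_3 = 2/3, a_4 = 4/3, a_5 = -2/15


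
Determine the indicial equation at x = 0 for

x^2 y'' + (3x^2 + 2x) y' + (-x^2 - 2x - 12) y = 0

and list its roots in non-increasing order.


Divide by x^2 to reach normal form y'' + P_1(x) y' + P_2(x) y = 0 with P_1(x) = 3 + 2/x and P_2(x) = -1 - 2/x - 12/x^2.
x = 0 is a singular point because the y'-coefficient 3 + 2/x has a pole at x = 0 and the y-coefficient -1 - 2/x - 12/x^2 has a pole at x = 0.
It is a regular singular point because x P_1(x) = p(x) = 3x + 2 and x^2 P_2(x) = q(x) = -x^2 - 2x - 12 are polynomials, hence analytic at x = 0.
p(0) = 2,  q(0) = -12.
Indicial equation: r(r-1) + p(0) r + q(0) = 0, i.e. r^2 + (p(0) - 1) r + q(0) = 0, i.e. r^2 + 1 r - 12 = 0.
Discriminant: (1)^2 - 4(-12) = 49, so r = (-1 ± 7)/2.
Solving: r_1 = 3, r_2 = -4.

indicial: r^2 + 1 r - 12 = 0; roots r_1 = 3, r_2 = -4


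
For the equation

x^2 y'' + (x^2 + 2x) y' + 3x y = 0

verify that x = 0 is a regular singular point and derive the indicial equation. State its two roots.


Divide by x^2 to reach normal form y'' + P_1(x) y' + P_2(x) y = 0 with P_1(x) = 1 + 2/x and P_2(x) = 3/x.
x = 0 is a singular point because the y'-coefficient 1 + 2/x has a pole at x = 0 and the y-coefficient 3/x has a pole at x = 0.
It is a regular singular point because x P_1(x) = p(x) = x + 2 and x^2 P_2(x) = q(x) = 3x are polynomials, hence analytic at x = 0.
p(0) = 2,  q(0) = 0.
Indicial equation: r(r-1) + p(0) r + q(0) = 0, i.e. r^2 + (p(0) - 1) r + q(0) = 0, i.e. r^2 + 1 r = 0.
Discriminant: (1)^2 - 4(0) = 1, so r = (-1 ± 1)/2.
Solving: r_1 = 0, r_2 = -1.

indicial: r^2 + 1 r = 0; roots r_1 = 0, r_2 = -1


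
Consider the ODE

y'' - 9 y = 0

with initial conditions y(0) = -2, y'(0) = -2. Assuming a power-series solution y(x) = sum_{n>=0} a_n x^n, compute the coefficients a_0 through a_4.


Ansatz: y(x) = sum_{n>=0} a_n x^n, so y'(x) = sum_{n>=1} n a_n x^(n-1) and y''(x) = sum_{n>=2} n(n-1) a_n x^(n-2).
Substitute into P(x) y'' + Q(x) y' + R(x) y = 0 with P(x) = 1, Q(x) = 0, R(x) = -9, and match powers of x.
Initial conditions: a_0 = -2, a_1 = -2.
Setting the coefficient of each power of x to zero and solving order by order (substituting the coefficients already found):
  x^0: 2 a_2 - 9 a_0 = 0  ->  2 a_2 = 9 a_0 = -18  ->  a_2 = -9
  x^1: 6 a_3 - 9 a_1 = 0  ->  6 a_3 = 9 a_1 = -18  ->  a_3 = -3
  x^2: 12 a_4 - 9 a_2 = 0  ->  12 a_4 = 9 a_2 = -81  ->  a_4 = -27/4
Truncated series: y(x) = -2 - 2 x - 9 x^2 - 3 x^3 - (27/4) x^4 + O(x^5).

a_0 = -2; a_1 = -2; a_2 = -9; a_3 = -3; a_4 = -27/4


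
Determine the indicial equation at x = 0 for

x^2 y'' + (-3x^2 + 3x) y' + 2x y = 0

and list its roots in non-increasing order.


Divide by x^2 to reach normal form y'' + P_1(x) y' + P_2(x) y = 0 with P_1(x) = -3 + 3/x and P_2(x) = 2/x.
x = 0 is a singular point because the y'-coefficient -3 + 3/x has a pole at x = 0 and the y-coefficient 2/x has a pole at x = 0.
It is a regular singular point because x P_1(x) = p(x) = 3 - 3x and x^2 P_2(x) = q(x) = 2x are polynomials, hence analytic at x = 0.
p(0) = 3,  q(0) = 0.
Indicial equation: r(r-1) + p(0) r + q(0) = 0, i.e. r^2 + (p(0) - 1) r + q(0) = 0, i.e. r^2 + 2 r = 0.
Discriminant: (2)^2 - 4(0) = 4, so r = (-2 ± 2)/2.
Solving: r_1 = 0, r_2 = -2.

indicial: r^2 + 2 r = 0; roots r_1 = 0, r_2 = -2


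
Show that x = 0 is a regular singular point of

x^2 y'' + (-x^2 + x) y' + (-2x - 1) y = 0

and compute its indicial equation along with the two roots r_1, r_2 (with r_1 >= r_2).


Divide by x^2 to reach normal form y'' + P_1(x) y' + P_2(x) y = 0 with P_1(x) = -1 + 1/x and P_2(x) = -2/x - 1/x^2.
x = 0 is a singular point because the y'-coefficient -1 + 1/x has a pole at x = 0 and the y-coefficient -2/x - 1/x^2 has a pole at x = 0.
It is a regular singular point because x P_1(x) = p(x) = 1 - x and x^2 P_2(x) = q(x) = -2x - 1 are polynomials, hence analytic at x = 0.
p(0) = 1,  q(0) = -1.
Indicial equation: r(r-1) + p(0) r + q(0) = 0, i.e. r^2 + (p(0) - 1) r + q(0) = 0, i.e. r^2 - 1 = 0.
Discriminant: (0)^2 - 4(-1) = 4, so r = (0 ± 2)/2.
Solving: r_1 = 1, r_2 = -1.

indicial: r^2 - 1 = 0; roots r_1 = 1, r_2 = -1


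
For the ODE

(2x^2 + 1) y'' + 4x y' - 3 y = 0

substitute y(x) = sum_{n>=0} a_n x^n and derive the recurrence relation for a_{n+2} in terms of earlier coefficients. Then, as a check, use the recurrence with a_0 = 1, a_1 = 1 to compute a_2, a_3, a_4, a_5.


Substitute y = sum_n a_n x^n.
(1 + 2 x^2) y'' contributes (n+2)(n+1) a_{n+2} + 2 n(n-1) a_n at x^n.
4 x y'(x) contributes 4 n a_n at x^n.
-3 y(x) contributes -3 a_n at x^n.
Matching x^n: (n+2)(n+1) a_{n+2} + (2 n(n-1) + 4 n - 3) a_n = 0.
Thus a_{n+2} = (-2 n(n-1) - 4 n + 3) / ((n+1)(n+2)) * a_n.

Check with a_0 = 1, a_1 = 1 (apply the recurrence for n = 0, 1, 2, 3): a_0 = 1, a_1 = 1, a_2 = 3/2, a_3 = -1/6, a_4 = -9/8, a_5 = 7/40.

a_(n+2) = (-2 n(n-1) - 4 n + 3) / ((n+1)(n+2)) * a_n; check: a_0 = 1, a_1 = 1, a_2 = 3/2, a_3 = -1/6, a_4 = -9/8, a_5 = 7/40


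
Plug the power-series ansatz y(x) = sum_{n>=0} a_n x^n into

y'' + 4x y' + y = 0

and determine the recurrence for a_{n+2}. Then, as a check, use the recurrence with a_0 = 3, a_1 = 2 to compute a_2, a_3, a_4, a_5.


Substitute y = sum_n a_n x^n.
y''(x) has coefficient (n+2)(n+1) a_{n+2} at x^n;
4 x y'(x) has coefficient 4 n a_n at x^n (shift);
y(x) has coefficient 1 a_n at x^n.
Matching x^n: (n+2)(n+1) a_{n+2} + (4n + 1) a_n = 0.
Thus a_{n+2} = (-4n - 1) / ((n+1)(n+2)) * a_n.

Check with a_0 = 3, a_1 = 2 (apply the recurrence for n = 0, 1, 2, 3): a_0 = 3, a_1 = 2, a_2 = -3/2, a_3 = -5/3, a_4 = 9/8, a_5 = 13/12.

a_(n+2) = (-4n - 1) / ((n+1)(n+2)) * a_n; check: a_0 = 3, a_1 = 2, a_2 = -3/2, a_3 = -5/3, a_4 = 9/8, a_5 = 13/12


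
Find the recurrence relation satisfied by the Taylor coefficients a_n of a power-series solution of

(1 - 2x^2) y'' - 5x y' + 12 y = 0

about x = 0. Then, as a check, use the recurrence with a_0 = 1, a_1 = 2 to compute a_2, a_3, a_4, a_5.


Substitute y = sum_n a_n x^n.
(1 - 2 x^2) y'' contributes (n+2)(n+1) a_{n+2} - 2 n(n-1) a_n at x^n.
-5 x y'(x) contributes -5 n a_n at x^n.
12 y(x) contributes 12 a_n at x^n.
Matching x^n: (n+2)(n+1) a_{n+2} + (-2 n(n-1) - 5 n + 12) a_n = 0.
Thus a_{n+2} = (2 n(n-1) + 5 n - 12) / ((n+1)(n+2)) * a_n.

Check with a_0 = 1, a_1 = 2 (apply the recurrence for n = 0, 1, 2, 3): a_0 = 1, a_1 = 2, a_2 = -6, a_3 = -7/3, a_4 = -1, a_5 = -7/4.

a_(n+2) = (2 n(n-1) + 5 n - 12) / ((n+1)(n+2)) * a_n; check: a_0 = 1, a_1 = 2, a_2 = -6, a_3 = -7/3, a_4 = -1, a_5 = -7/4


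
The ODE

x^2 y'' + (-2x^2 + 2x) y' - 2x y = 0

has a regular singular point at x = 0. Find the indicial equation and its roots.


Divide by x^2 to reach normal form y'' + P_1(x) y' + P_2(x) y = 0 with P_1(x) = -2 + 2/x and P_2(x) = -2/x.
x = 0 is a singular point because the y'-coefficient -2 + 2/x has a pole at x = 0 and the y-coefficient -2/x has a pole at x = 0.
It is a regular singular point because x P_1(x) = p(x) = 2 - 2x and x^2 P_2(x) = q(x) = -2x are polynomials, hence analytic at x = 0.
p(0) = 2,  q(0) = 0.
Indicial equation: r(r-1) + p(0) r + q(0) = 0, i.e. r^2 + (p(0) - 1) r + q(0) = 0, i.e. r^2 + 1 r = 0.
Discriminant: (1)^2 - 4(0) = 1, so r = (-1 ± 1)/2.
Solving: r_1 = 0, r_2 = -1.

indicial: r^2 + 1 r = 0; roots r_1 = 0, r_2 = -1


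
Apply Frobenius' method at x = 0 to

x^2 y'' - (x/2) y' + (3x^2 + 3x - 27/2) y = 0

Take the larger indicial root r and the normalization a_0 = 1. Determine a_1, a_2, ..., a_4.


Write in Frobenius form y'' + (p(x)/x) y' + (q(x)/x^2) y = 0:
  p(x) = -1/2,  q(x) = 3x^2 + 3x - 27/2.
Indicial equation: r(r-1) + (-1/2) r + (-27/2) = 0 -> roots r_1 = 9/2, r_2 = -3.
Take r = r_1 = 9/2. Let y(x) = x^r sum_{n>=0} a_n x^n with a_0 = 1.
Substitute y = x^r sum a_n x^n and match x^{r+n}. The recurrence is
  D(n) a_n + 3 a_{n-1} + 3 a_{n-2} = 0,  where D(n) = (r+n)(r+n-1) + (-1/2)(r+n) + (-27/2).
  a_n = [-3 a_{n-1} - 3 a_{n-2}] / D(n).
Since the indicial polynomial factors as (r - r_1)(r - r_2), D(n) = (r_1 + n - r_1)(r_1 + n - r_2) = n(n + 15/2).
Evaluating step by step (a_0 = 1):
  n = 1: D(1) = 1(1 + 15/2) = 17/2; numerator = -3(1) = -3; a_1 = (-3)/(17/2) = -6/17
  n = 2: D(2) = 2(2 + 15/2) = 19; numerator = -3(-6/17) - 3(1) = -33/17; a_2 = (-33/17)/(19) = -33/323
  n = 3: D(3) = 3(3 + 15/2) = 63/2; numerator = -3(-33/323) - 3(-6/17) = 441/323; a_3 = (441/323)/(63/2) = 14/323
  n = 4: D(4) = 4(4 + 15/2) = 46; numerator = -3(14/323) - 3(-33/323) = 3/17; a_4 = (3/17)/(46) = 3/782

r = 9/2; a_0 = 1; a_1 = -6/17; a_2 = -33/323; a_3 = 14/323; a_4 = 3/782


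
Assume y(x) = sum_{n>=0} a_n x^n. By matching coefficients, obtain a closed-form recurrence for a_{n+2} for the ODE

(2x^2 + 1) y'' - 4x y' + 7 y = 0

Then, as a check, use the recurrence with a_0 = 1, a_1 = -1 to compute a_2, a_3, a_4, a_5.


Substitute y = sum_n a_n x^n.
(1 + 2 x^2) y'' contributes (n+2)(n+1) a_{n+2} + 2 n(n-1) a_n at x^n.
-4 x y'(x) contributes -4 n a_n at x^n.
7 y(x) contributes 7 a_n at x^n.
Matching x^n: (n+2)(n+1) a_{n+2} + (2 n(n-1) - 4 n + 7) a_n = 0.
Thus a_{n+2} = (-2 n(n-1) + 4 n - 7) / ((n+1)(n+2)) * a_n.

Check with a_0 = 1, a_1 = -1 (apply the recurrence for n = 0, 1, 2, 3): a_0 = 1, a_1 = -1, a_2 = -7/2, a_3 = 1/2, a_4 = 7/8, a_5 = -7/40.

a_(n+2) = (-2 n(n-1) + 4 n - 7) / ((n+1)(n+2)) * a_n; check: a_0 = 1, a_1 = -1, a_2 = -7/2, a_3 = 1/2, a_4 = 7/8, a_5 = -7/40


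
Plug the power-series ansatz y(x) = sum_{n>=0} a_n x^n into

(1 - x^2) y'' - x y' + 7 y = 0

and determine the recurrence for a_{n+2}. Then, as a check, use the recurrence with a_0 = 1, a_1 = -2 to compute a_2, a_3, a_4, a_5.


Substitute y = sum_n a_n x^n.
(1 - 1 x^2) y'' contributes (n+2)(n+1) a_{n+2} - n(n-1) a_n at x^n.
-x y'(x) contributes -n a_n at x^n.
7 y(x) contributes 7 a_n at x^n.
Matching x^n: (n+2)(n+1) a_{n+2} + (-n(n-1) - n + 7) a_n = 0.
Thus a_{n+2} = (n(n-1) + n - 7) / ((n+1)(n+2)) * a_n.

Check with a_0 = 1, a_1 = -2 (apply the recurrence for n = 0, 1, 2, 3): a_0 = 1, a_1 = -2, a_2 = -7/2, a_3 = 2, a_4 = 7/8, a_5 = 1/5.

a_(n+2) = (n(n-1) + n - 7) / ((n+1)(n+2)) * a_n; check: a_0 = 1, a_1 = -2, a_2 = -7/2, a_3 = 2, a_4 = 7/8, a_5 = 1/5


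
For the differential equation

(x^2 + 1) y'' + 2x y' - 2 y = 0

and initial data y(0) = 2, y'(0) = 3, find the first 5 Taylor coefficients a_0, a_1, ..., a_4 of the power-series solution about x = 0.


Ansatz: y(x) = sum_{n>=0} a_n x^n, so y'(x) = sum_{n>=1} n a_n x^(n-1) and y''(x) = sum_{n>=2} n(n-1) a_n x^(n-2).
Substitute into P(x) y'' + Q(x) y' + R(x) y = 0 with P(x) = x^2 + 1, Q(x) = 2x, R(x) = -2, and match powers of x.
Initial conditions: a_0 = 2, a_1 = 3.
Setting the coefficient of each power of x to zero and solving order by order (substituting the coefficients already found):
  x^0: 2 a_2 - 2 a_0 = 0  ->  2 a_2 = 2 a_0 = 4  ->  a_2 = 2
  x^1: 6 a_3 = 0  ->  a_3 = 0
  x^2: 12 a_4 + 4 a_2 = 0  ->  12 a_4 = -4 a_2 = -8  ->  a_4 = -2/3
Truncated series: y(x) = 2 + 3 x + 2 x^2 - (2/3) x^4 + O(x^5).

a_0 = 2; a_1 = 3; a_2 = 2; a_3 = 0; a_4 = -2/3


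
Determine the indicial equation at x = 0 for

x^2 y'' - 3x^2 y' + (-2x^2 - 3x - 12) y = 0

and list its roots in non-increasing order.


Divide by x^2 to reach normal form y'' + P_1(x) y' + P_2(x) y = 0 with P_1(x) = -3 and P_2(x) = -2 - 3/x - 12/x^2.
x = 0 is a singular point because the y-coefficient -2 - 3/x - 12/x^2 has a pole at x = 0.
It is a regular singular point because x P_1(x) = p(x) = -3x and x^2 P_2(x) = q(x) = -2x^2 - 3x - 12 are polynomials, hence analytic at x = 0.
p(0) = 0,  q(0) = -12.
Indicial equation: r(r-1) + p(0) r + q(0) = 0, i.e. r^2 + (p(0) - 1) r + q(0) = 0, i.e. r^2 - 1 r - 12 = 0.
Discriminant: (-1)^2 - 4(-12) = 49, so r = (1 ± 7)/2.
Solving: r_1 = 4, r_2 = -3.

indicial: r^2 - 1 r - 12 = 0; roots r_1 = 4, r_2 = -3


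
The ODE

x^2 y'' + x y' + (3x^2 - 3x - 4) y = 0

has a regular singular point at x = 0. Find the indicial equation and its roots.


Divide by x^2 to reach normal form y'' + P_1(x) y' + P_2(x) y = 0 with P_1(x) = 1/x and P_2(x) = 3 - 3/x - 4/x^2.
x = 0 is a singular point because the y'-coefficient 1/x has a pole at x = 0 and the y-coefficient 3 - 3/x - 4/x^2 has a pole at x = 0.
It is a regular singular point because x P_1(x) = p(x) = 1 and x^2 P_2(x) = q(x) = 3x^2 - 3x - 4 are polynomials, hence analytic at x = 0.
p(0) = 1,  q(0) = -4.
Indicial equation: r(r-1) + p(0) r + q(0) = 0, i.e. r^2 + (p(0) - 1) r + q(0) = 0, i.e. r^2 - 4 = 0.
Discriminant: (0)^2 - 4(-4) = 16, so r = (0 ± 4)/2.
Solving: r_1 = 2, r_2 = -2.

indicial: r^2 - 4 = 0; roots r_1 = 2, r_2 = -2


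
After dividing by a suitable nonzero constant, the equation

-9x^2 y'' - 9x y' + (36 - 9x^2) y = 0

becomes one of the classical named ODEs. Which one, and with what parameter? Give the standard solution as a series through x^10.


All three coefficients share the factor -9; dividing through by -9 gives  x^2 y'' + x y' + (x^2 - 4) y = 0.
This matches the Bessel equation x^2 y'' + x y' + (x^2 - nu^2) y = 0 with nu^2 = 4, so nu = 2; the solution bounded at x = 0 is J_2(x).
Frobenius at x = 0: indicial roots ±nu; for r = nu the recurrence k(k + 2nu) c_k = -c_{k-2} gives the standard series J_nu(x) = sum_{k>=0} (-1)^k / (k! (k+nu)!) (x/2)^(2k+nu). Evaluate the first 5 terms:
  k = 0: (-1)^0 / (0! * 2! * 2^2) x^2 = 1/(1*2*4) x^2 = (1/8) x^2
  k = 1: (-1)^1 / (1! * 3! * 2^4) x^4 = -1/(1*6*16) x^4 = (-1/96) x^4
  k = 2: (-1)^2 / (2! * 4! * 2^6) x^6 = 1/(2*24*64) x^6 = (1/3072) x^6
  k = 3: (-1)^3 / (3! * 5! * 2^8) x^8 = -1/(6*120*256) x^8 = (-1/184320) x^8
  k = 4: (-1)^4 / (4! * 6! * 2^10) x^10 = 1/(24*720*1024) x^10 = (1/17694720) x^10
Hence J_2(x) = x^10/17694720 - x^8/184320 + x^6/3072 - x^4/96 + x^2/8 + ....

J_2(x); series = x^10/17694720 - x^8/184320 + x^6/3072 - x^4/96 + x^2/8


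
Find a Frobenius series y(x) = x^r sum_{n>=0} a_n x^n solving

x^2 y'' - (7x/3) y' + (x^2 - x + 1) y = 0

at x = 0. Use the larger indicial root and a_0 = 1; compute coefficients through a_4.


Write in Frobenius form y'' + (p(x)/x) y' + (q(x)/x^2) y = 0:
  p(x) = -7/3,  q(x) = x^2 - x + 1.
Indicial equation: r(r-1) + (-7/3) r + (1) = 0 -> roots r_1 = 3, r_2 = 1/3.
Take r = r_1 = 3. Let y(x) = x^r sum_{n>=0} a_n x^n with a_0 = 1.
Substitute y = x^r sum a_n x^n and match x^{r+n}. The recurrence is
  D(n) a_n - 1 a_{n-1} + 1 a_{n-2} = 0,  where D(n) = (r+n)(r+n-1) + (-7/3)(r+n) + (1).
  a_n = [1 a_{n-1} - 1 a_{n-2}] / D(n).
Since the indicial polynomial factors as (r - r_1)(r - r_2), D(n) = (r_1 + n - r_1)(r_1 + n - r_2) = n(n + 8/3).
Evaluating step by step (a_0 = 1):
  n = 1: D(1) = 1(1 + 8/3) = 11/3; numerator = 1(1) = 1; a_1 = (1)/(11/3) = 3/11
  n = 2: D(2) = 2(2 + 8/3) = 28/3; numerator = 1(3/11) - 1(1) = -8/11; a_2 = (-8/11)/(28/3) = -6/77
  n = 3: D(3) = 3(3 + 8/3) = 17; numerator = 1(-6/77) - 1(3/11) = -27/77; a_3 = (-27/77)/(17) = -27/1309
  n = 4: D(4) = 4(4 + 8/3) = 80/3; numerator = 1(-27/1309) - 1(-6/77) = 75/1309; a_4 = (75/1309)/(80/3) = 45/20944

r = 3; a_0 = 1; a_1 = 3/11; a_2 = -6/77; a_3 = -27/1309; a_4 = 45/20944


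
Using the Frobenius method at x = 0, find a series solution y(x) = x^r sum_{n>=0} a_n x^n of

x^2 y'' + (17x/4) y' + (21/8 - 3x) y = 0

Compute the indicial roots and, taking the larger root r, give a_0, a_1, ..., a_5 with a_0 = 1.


Write in Frobenius form y'' + (p(x)/x) y' + (q(x)/x^2) y = 0:
  p(x) = 17/4,  q(x) = 21/8 - 3x.
Indicial equation: r(r-1) + (17/4) r + (21/8) = 0 -> roots r_1 = -3/2, r_2 = -7/4.
Take r = r_1 = -3/2. Let y(x) = x^r sum_{n>=0} a_n x^n with a_0 = 1.
Substitute y = x^r sum a_n x^n and match x^{r+n}. The recurrence is
  D(n) a_n - 3 a_{n-1} = 0,  where D(n) = (r+n)(r+n-1) + (17/4)(r+n) + (21/8).
  a_n = 3 / D(n) * a_{n-1}.
Since the indicial polynomial factors as (r - r_1)(r - r_2), D(n) = (r_1 + n - r_1)(r_1 + n - r_2) = n(n + 1/4).
Evaluating step by step (a_0 = 1):
  n = 1: D(1) = 1(1 + 1/4) = 5/4; numerator = 3(1) = 3; a_1 = (3)/(5/4) = 12/5
  n = 2: D(2) = 2(2 + 1/4) = 9/2; numerator = 3(12/5) = 36/5; a_2 = (36/5)/(9/2) = 8/5
  n = 3: D(3) = 3(3 + 1/4) = 39/4; numerator = 3(8/5) = 24/5; a_3 = (24/5)/(39/4) = 32/65
  n = 4: D(4) = 4(4 + 1/4) = 17; numerator = 3(32/65) = 96/65; a_4 = (96/65)/(17) = 96/1105
  n = 5: D(5) = 5(5 + 1/4) = 105/4; numerator = 3(96/1105) = 288/1105; a_5 = (288/1105)/(105/4) = 384/38675

r = -3/2; a_0 = 1; a_1 = 12/5; a_2 = 8/5; a_3 = 32/65; a_4 = 96/1105; a_5 = 384/38675


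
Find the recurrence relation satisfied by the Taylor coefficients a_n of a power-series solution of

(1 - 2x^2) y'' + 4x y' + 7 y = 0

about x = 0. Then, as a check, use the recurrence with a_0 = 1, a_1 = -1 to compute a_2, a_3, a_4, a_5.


Substitute y = sum_n a_n x^n.
(1 - 2 x^2) y'' contributes (n+2)(n+1) a_{n+2} - 2 n(n-1) a_n at x^n.
4 x y'(x) contributes 4 n a_n at x^n.
7 y(x) contributes 7 a_n at x^n.
Matching x^n: (n+2)(n+1) a_{n+2} + (-2 n(n-1) + 4 n + 7) a_n = 0.
Thus a_{n+2} = (2 n(n-1) - 4 n - 7) / ((n+1)(n+2)) * a_n.

Check with a_0 = 1, a_1 = -1 (apply the recurrence for n = 0, 1, 2, 3): a_0 = 1, a_1 = -1, a_2 = -7/2, a_3 = 11/6, a_4 = 77/24, a_5 = -77/120.

a_(n+2) = (2 n(n-1) - 4 n - 7) / ((n+1)(n+2)) * a_n; check: a_0 = 1, a_1 = -1, a_2 = -7/2, a_3 = 11/6, a_4 = 77/24, a_5 = -77/120


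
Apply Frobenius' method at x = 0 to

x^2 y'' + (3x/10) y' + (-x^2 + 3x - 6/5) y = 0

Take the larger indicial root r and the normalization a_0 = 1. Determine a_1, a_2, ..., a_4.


Write in Frobenius form y'' + (p(x)/x) y' + (q(x)/x^2) y = 0:
  p(x) = 3/10,  q(x) = -x^2 + 3x - 6/5.
Indicial equation: r(r-1) + (3/10) r + (-6/5) = 0 -> roots r_1 = 3/2, r_2 = -4/5.
Take r = r_1 = 3/2. Let y(x) = x^r sum_{n>=0} a_n x^n with a_0 = 1.
Substitute y = x^r sum a_n x^n and match x^{r+n}. The recurrence is
  D(n) a_n + 3 a_{n-1} - 1 a_{n-2} = 0,  where D(n) = (r+n)(r+n-1) + (3/10)(r+n) + (-6/5).
  a_n = [-3 a_{n-1} + 1 a_{n-2}] / D(n).
Since the indicial polynomial factors as (r - r_1)(r - r_2), D(n) = (r_1 + n - r_1)(r_1 + n - r_2) = n(n + 23/10).
Evaluating step by step (a_0 = 1):
  n = 1: D(1) = 1(1 + 23/10) = 33/10; numerator = -3(1) = -3; a_1 = (-3)/(33/10) = -10/11
  n = 2: D(2) = 2(2 + 23/10) = 43/5; numerator = -3(-10/11) + 1(1) = 41/11; a_2 = (41/11)/(43/5) = 205/473
  n = 3: D(3) = 3(3 + 23/10) = 159/10; numerator = -3(205/473) + 1(-10/11) = -95/43; a_3 = (-95/43)/(159/10) = -950/6837
  n = 4: D(4) = 4(4 + 23/10) = 126/5; numerator = -3(-950/6837) + 1(205/473) = 21315/25069; a_4 = (21315/25069)/(126/5) = 5075/150414

r = 3/2; a_0 = 1; a_1 = -10/11; a_2 = 205/473; a_3 = -950/6837; a_4 = 5075/150414


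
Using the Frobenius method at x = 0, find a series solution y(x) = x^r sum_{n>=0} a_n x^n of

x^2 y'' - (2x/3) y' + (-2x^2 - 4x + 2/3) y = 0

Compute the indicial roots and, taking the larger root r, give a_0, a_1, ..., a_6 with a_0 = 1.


Write in Frobenius form y'' + (p(x)/x) y' + (q(x)/x^2) y = 0:
  p(x) = -2/3,  q(x) = -2x^2 - 4x + 2/3.
Indicial equation: r(r-1) + (-2/3) r + (2/3) = 0 -> roots r_1 = 1, r_2 = 2/3.
Take r = r_1 = 1. Let y(x) = x^r sum_{n>=0} a_n x^n with a_0 = 1.
Substitute y = x^r sum a_n x^n and match x^{r+n}. The recurrence is
  D(n) a_n - 4 a_{n-1} - 2 a_{n-2} = 0,  where D(n) = (r+n)(r+n-1) + (-2/3)(r+n) + (2/3).
  a_n = [4 a_{n-1} + 2 a_{n-2}] / D(n).
Since the indicial polynomial factors as (r - r_1)(r - r_2), D(n) = (r_1 + n - r_1)(r_1 + n - r_2) = n(n + 1/3).
Evaluating step by step (a_0 = 1):
  n = 1: D(1) = 1(1 + 1/3) = 4/3; numerator = 4(1) = 4; a_1 = (4)/(4/3) = 3
  n = 2: D(2) = 2(2 + 1/3) = 14/3; numerator = 4(3) + 2(1) = 14; a_2 = (14)/(14/3) = 3
  n = 3: D(3) = 3(3 + 1/3) = 10; numerator = 4(3) + 2(3) = 18; a_3 = (18)/(10) = 9/5
  n = 4: D(4) = 4(4 + 1/3) = 52/3; numerator = 4(9/5) + 2(3) = 66/5; a_4 = (66/5)/(52/3) = 99/130
  n = 5: D(5) = 5(5 + 1/3) = 80/3; numerator = 4(99/130) + 2(9/5) = 432/65; a_5 = (432/65)/(80/3) = 81/325
  n = 6: D(6) = 6(6 + 1/3) = 38; numerator = 4(81/325) + 2(99/130) = 63/25; a_6 = (63/25)/(38) = 63/950

r = 1; a_0 = 1; a_1 = 3; a_2 = 3; a_3 = 9/5; a_4 = 99/130; a_5 = 81/325; a_6 = 63/950


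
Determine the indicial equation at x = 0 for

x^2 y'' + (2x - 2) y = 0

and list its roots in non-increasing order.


Divide by x^2 to reach normal form y'' + P_1(x) y' + P_2(x) y = 0 with P_1(x) = 0 and P_2(x) = 2/x - 2/x^2.
x = 0 is a singular point because the y-coefficient 2/x - 2/x^2 has a pole at x = 0.
It is a regular singular point because x P_1(x) = p(x) = 0 and x^2 P_2(x) = q(x) = 2x - 2 are polynomials, hence analytic at x = 0.
p(0) = 0,  q(0) = -2.
Indicial equation: r(r-1) + p(0) r + q(0) = 0, i.e. r^2 + (p(0) - 1) r + q(0) = 0, i.e. r^2 - 1 r - 2 = 0.
Discriminant: (-1)^2 - 4(-2) = 9, so r = (1 ± 3)/2.
Solving: r_1 = 2, r_2 = -1.

indicial: r^2 - 1 r - 2 = 0; roots r_1 = 2, r_2 = -1


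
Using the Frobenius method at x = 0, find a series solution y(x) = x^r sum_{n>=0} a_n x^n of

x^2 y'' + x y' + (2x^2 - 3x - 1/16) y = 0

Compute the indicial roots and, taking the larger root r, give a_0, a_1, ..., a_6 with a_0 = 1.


Write in Frobenius form y'' + (p(x)/x) y' + (q(x)/x^2) y = 0:
  p(x) = 1,  q(x) = 2x^2 - 3x - 1/16.
Indicial equation: r(r-1) + (1) r + (-1/16) = 0 -> roots r_1 = 1/4, r_2 = -1/4.
Take r = r_1 = 1/4. Let y(x) = x^r sum_{n>=0} a_n x^n with a_0 = 1.
Substitute y = x^r sum a_n x^n and match x^{r+n}. The recurrence is
  D(n) a_n - 3 a_{n-1} + 2 a_{n-2} = 0,  where D(n) = (r+n)(r+n-1) + (1)(r+n) + (-1/16).
  a_n = [3 a_{n-1} - 2 a_{n-2}] / D(n).
Since the indicial polynomial factors as (r - r_1)(r - r_2), D(n) = (r_1 + n - r_1)(r_1 + n - r_2) = n(n + 1/2).
Evaluating step by step (a_0 = 1):
  n = 1: D(1) = 1(1 + 1/2) = 3/2; numerator = 3(1) = 3; a_1 = (3)/(3/2) = 2
  n = 2: D(2) = 2(2 + 1/2) = 5; numerator = 3(2) - 2(1) = 4; a_2 = (4)/(5) = 4/5
  n = 3: D(3) = 3(3 + 1/2) = 21/2; numerator = 3(4/5) - 2(2) = -8/5; a_3 = (-8/5)/(21/2) = -16/105
  n = 4: D(4) = 4(4 + 1/2) = 18; numerator = 3(-16/105) - 2(4/5) = -72/35; a_4 = (-72/35)/(18) = -4/35
  n = 5: D(5) = 5(5 + 1/2) = 55/2; numerator = 3(-4/35) - 2(-16/105) = -4/105; a_5 = (-4/105)/(55/2) = -8/5775
  n = 6: D(6) = 6(6 + 1/2) = 39; numerator = 3(-8/5775) - 2(-4/35) = 432/1925; a_6 = (432/1925)/(39) = 144/25025

r = 1/4; a_0 = 1; a_1 = 2; a_2 = 4/5; a_3 = -16/105; a_4 = -4/35; a_5 = -8/5775; a_6 = 144/25025


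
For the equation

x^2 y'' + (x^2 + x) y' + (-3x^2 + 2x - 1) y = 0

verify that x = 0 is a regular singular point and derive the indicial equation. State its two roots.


Divide by x^2 to reach normal form y'' + P_1(x) y' + P_2(x) y = 0 with P_1(x) = 1 + 1/x and P_2(x) = -3 + 2/x - 1/x^2.
x = 0 is a singular point because the y'-coefficient 1 + 1/x has a pole at x = 0 and the y-coefficient -3 + 2/x - 1/x^2 has a pole at x = 0.
It is a regular singular point because x P_1(x) = p(x) = x + 1 and x^2 P_2(x) = q(x) = -3x^2 + 2x - 1 are polynomials, hence analytic at x = 0.
p(0) = 1,  q(0) = -1.
Indicial equation: r(r-1) + p(0) r + q(0) = 0, i.e. r^2 + (p(0) - 1) r + q(0) = 0, i.e. r^2 - 1 = 0.
Discriminant: (0)^2 - 4(-1) = 4, so r = (0 ± 2)/2.
Solving: r_1 = 1, r_2 = -1.

indicial: r^2 - 1 = 0; roots r_1 = 1, r_2 = -1


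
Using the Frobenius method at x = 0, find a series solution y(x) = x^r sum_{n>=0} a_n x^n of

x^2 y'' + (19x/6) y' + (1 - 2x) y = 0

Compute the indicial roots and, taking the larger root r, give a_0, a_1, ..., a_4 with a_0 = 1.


Write in Frobenius form y'' + (p(x)/x) y' + (q(x)/x^2) y = 0:
  p(x) = 19/6,  q(x) = 1 - 2x.
Indicial equation: r(r-1) + (19/6) r + (1) = 0 -> roots r_1 = -2/3, r_2 = -3/2.
Take r = r_1 = -2/3. Let y(x) = x^r sum_{n>=0} a_n x^n with a_0 = 1.
Substitute y = x^r sum a_n x^n and match x^{r+n}. The recurrence is
  D(n) a_n - 2 a_{n-1} = 0,  where D(n) = (r+n)(r+n-1) + (19/6)(r+n) + (1).
  a_n = 2 / D(n) * a_{n-1}.
Since the indicial polynomial factors as (r - r_1)(r - r_2), D(n) = (r_1 + n - r_1)(r_1 + n - r_2) = n(n + 5/6).
Evaluating step by step (a_0 = 1):
  n = 1: D(1) = 1(1 + 5/6) = 11/6; numerator = 2(1) = 2; a_1 = (2)/(11/6) = 12/11
  n = 2: D(2) = 2(2 + 5/6) = 17/3; numerator = 2(12/11) = 24/11; a_2 = (24/11)/(17/3) = 72/187
  n = 3: D(3) = 3(3 + 5/6) = 23/2; numerator = 2(72/187) = 144/187; a_3 = (144/187)/(23/2) = 288/4301
  n = 4: D(4) = 4(4 + 5/6) = 58/3; numerator = 2(288/4301) = 576/4301; a_4 = (576/4301)/(58/3) = 864/124729

r = -2/3; a_0 = 1; a_1 = 12/11; a_2 = 72/187; a_3 = 288/4301; a_4 = 864/124729


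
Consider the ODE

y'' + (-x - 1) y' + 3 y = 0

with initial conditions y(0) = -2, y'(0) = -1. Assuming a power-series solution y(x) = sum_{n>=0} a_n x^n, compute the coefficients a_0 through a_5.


Ansatz: y(x) = sum_{n>=0} a_n x^n, so y'(x) = sum_{n>=1} n a_n x^(n-1) and y''(x) = sum_{n>=2} n(n-1) a_n x^(n-2).
Substitute into P(x) y'' + Q(x) y' + R(x) y = 0 with P(x) = 1, Q(x) = -x - 1, R(x) = 3, and match powers of x.
Initial conditions: a_0 = -2, a_1 = -1.
Setting the coefficient of each power of x to zero and solving order by order (substituting the coefficients already found):
  x^0: 2 a_2 - a_1 + 3 a_0 = 0  ->  2 a_2 = a_1 - 3 a_0 = 5  ->  a_2 = 5/2
  x^1: 6 a_3 - 2 a_2 + 2 a_1 = 0  ->  6 a_3 = 2 a_2 - 2 a_1 = 7  ->  a_3 = 7/6
  x^2: 12 a_4 - 3 a_3 + a_2 = 0  ->  12 a_4 = 3 a_3 - a_2 = 1  ->  a_4 = 1/12
  x^3: 20 a_5 - 4 a_4 = 0  ->  20 a_5 = 4 a_4 = 1/3  ->  a_5 = 1/60
Truncated series: y(x) = -2 - x + (5/2) x^2 + (7/6) x^3 + (1/12) x^4 + (1/60) x^5 + O(x^6).

a_0 = -2; a_1 = -1; a_2 = 5/2; a_3 = 7/6; a_4 = 1/12; a_5 = 1/60


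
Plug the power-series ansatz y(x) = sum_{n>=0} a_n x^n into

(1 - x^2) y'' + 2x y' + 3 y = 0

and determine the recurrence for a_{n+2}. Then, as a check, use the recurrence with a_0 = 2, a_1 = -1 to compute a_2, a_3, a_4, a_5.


Substitute y = sum_n a_n x^n.
(1 - 1 x^2) y'' contributes (n+2)(n+1) a_{n+2} - n(n-1) a_n at x^n.
2 x y'(x) contributes 2 n a_n at x^n.
3 y(x) contributes 3 a_n at x^n.
Matching x^n: (n+2)(n+1) a_{n+2} + (-n(n-1) + 2 n + 3) a_n = 0.
Thus a_{n+2} = (n(n-1) - 2 n - 3) / ((n+1)(n+2)) * a_n.

Check with a_0 = 2, a_1 = -1 (apply the recurrence for n = 0, 1, 2, 3): a_0 = 2, a_1 = -1, a_2 = -3, a_3 = 5/6, a_4 = 5/4, a_5 = -1/8.

a_(n+2) = (n(n-1) - 2 n - 3) / ((n+1)(n+2)) * a_n; check: a_0 = 2, a_1 = -1, a_2 = -3, a_3 = 5/6, a_4 = 5/4, a_5 = -1/8


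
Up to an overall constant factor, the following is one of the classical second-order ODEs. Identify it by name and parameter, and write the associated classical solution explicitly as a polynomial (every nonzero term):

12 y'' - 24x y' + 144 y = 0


All three coefficients share the factor 12; dividing through by 12 gives  y'' - 2x y' + 12 y = 0.
This matches the Hermite equation y'' - 2x y' + 2n y = 0 with 2n = 12, so n = 6; the polynomial solution is H_6(x).
With y = sum_k a_k x^k, matching x^k gives (k+2)(k+1) a_{k+2} = 2(k - n) a_k = 2(k - 6) a_k. The right side vanishes at k = 6, so the series with the parity of 6 terminates at degree 6.
Standard normalization: leading coefficient of H_n is 2^n, so a_6 = 2^6 = 64. Work downward with a_k = (k+1)(k+2) a_{k+2} / (2(k - n)):
  a_4 = (5)(6)(64) / (2(4 - 6)) = 1920/(-4) = -480
  a_2 = (3)(4)(-480) / (2(2 - 6)) = -5760/(-8) = 720
  a_0 = (1)(2)(720) / (2(0 - 6)) = 1440/(-12) = -120
Hence H_6(x) = 64 x^6 - 480 x^4 + 720 x^2 - 120.

H_6(x); series = 64 x^6 - 480 x^4 + 720 x^2 - 120


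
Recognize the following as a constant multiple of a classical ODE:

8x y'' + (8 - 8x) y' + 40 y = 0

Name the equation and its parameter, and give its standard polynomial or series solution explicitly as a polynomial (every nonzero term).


All three coefficients share the factor 8; dividing through by 8 gives  x y'' + (1 - x) y' + 5 y = 0.
This matches the Laguerre equation x y'' + (1 - x) y' + n y = 0 with n = 5; the polynomial solution is L_5(x).
With y = sum_k a_k x^k, matching x^k gives (k+1)k a_{k+1} + (k+1) a_{k+1} - k a_k + n a_k = 0, i.e. (k+1)^2 a_{k+1} = (k - n) a_k = (k - 5) a_k. The right side vanishes at k = 5, so the series terminates at degree 5.
Standard normalization L_n(0) = 1 gives a_0 = 1. Work upward with a_{k+1} = (k - 5) a_k / (k+1)^2:
  a_1 = (0 - 5)(1) / 1^2 = -5/1 = -5
  a_2 = (1 - 5)(-5) / 2^2 = 20/4 = 5
  a_3 = (2 - 5)(5) / 3^2 = -15/9 = -5/3
  a_4 = (3 - 5)(-5/3) / 4^2 = (10/3)/16 = 5/24
  a_5 = (4 - 5)(5/24) / 5^2 = (-5/24)/25 = -1/120
Hence L_5(x) = -x^5/120 + 5 x^4/24 - 5 x^3/3 + 5 x^2 - 5 x + 1.

L_5(x); series = -x^5/120 + 5 x^4/24 - 5 x^3/3 + 5 x^2 - 5 x + 1


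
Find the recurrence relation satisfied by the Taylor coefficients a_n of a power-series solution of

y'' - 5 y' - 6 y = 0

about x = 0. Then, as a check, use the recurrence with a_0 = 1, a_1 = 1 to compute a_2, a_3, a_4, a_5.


Substitute y = sum_n a_n x^n.
y''(x) has coefficient (n+2)(n+1) a_{n+2} at x^n;
-5 y'(x) has coefficient -5 (n+1) a_{n+1} at x^n;
-6 y(x) has coefficient -6 a_n at x^n.
Matching x^n: (n+2)(n+1) a_{n+2} - 5 (n+1) a_{n+1} - 6 a_n = 0.
Thus a_{n+2} = [5 (n+1) a_{n+1} + 6 a_n] / ((n+1)(n+2)).

Check with a_0 = 1, a_1 = 1 (apply the recurrence for n = 0, 1, 2, 3): a_0 = 1, a_1 = 1, a_2 = 11/2, a_3 = 61/6, a_4 = 371/24, a_5 = 2221/120.

a_(n+2) = [5 (n+1) a_(n+1) + 6 a_n] / ((n+1)(n+2)); check: a_0 = 1, a_1 = 1, a_2 = 11/2, a_3 = 61/6, a_4 = 371/24, a_5 = 2221/120


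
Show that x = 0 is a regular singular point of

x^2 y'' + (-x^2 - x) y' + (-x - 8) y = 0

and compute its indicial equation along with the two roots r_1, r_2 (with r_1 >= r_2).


Divide by x^2 to reach normal form y'' + P_1(x) y' + P_2(x) y = 0 with P_1(x) = -1 - 1/x and P_2(x) = -1/x - 8/x^2.
x = 0 is a singular point because the y'-coefficient -1 - 1/x has a pole at x = 0 and the y-coefficient -1/x - 8/x^2 has a pole at x = 0.
It is a regular singular point because x P_1(x) = p(x) = -x - 1 and x^2 P_2(x) = q(x) = -x - 8 are polynomials, hence analytic at x = 0.
p(0) = -1,  q(0) = -8.
Indicial equation: r(r-1) + p(0) r + q(0) = 0, i.e. r^2 + (p(0) - 1) r + q(0) = 0, i.e. r^2 - 2 r - 8 = 0.
Discriminant: (-2)^2 - 4(-8) = 36, so r = (2 ± 6)/2.
Solving: r_1 = 4, r_2 = -2.

indicial: r^2 - 2 r - 8 = 0; roots r_1 = 4, r_2 = -2


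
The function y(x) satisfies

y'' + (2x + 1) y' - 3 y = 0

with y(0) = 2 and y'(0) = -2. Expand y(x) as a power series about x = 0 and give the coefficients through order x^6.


Ansatz: y(x) = sum_{n>=0} a_n x^n, so y'(x) = sum_{n>=1} n a_n x^(n-1) and y''(x) = sum_{n>=2} n(n-1) a_n x^(n-2).
Substitute into P(x) y'' + Q(x) y' + R(x) y = 0 with P(x) = 1, Q(x) = 2x + 1, R(x) = -3, and match powers of x.
Initial conditions: a_0 = 2, a_1 = -2.
Setting the coefficient of each power of x to zero and solving order by order (substituting the coefficients already found):
  x^0: 2 a_2 + a_1 - 3 a_0 = 0  ->  2 a_2 = -a_1 + 3 a_0 = 8  ->  a_2 = 4
  x^1: 6 a_3 + 2 a_2 - a_1 = 0  ->  6 a_3 = -2 a_2 + a_1 = -10  ->  a_3 = -5/3
  x^2: 12 a_4 + 3 a_3 + a_2 = 0  ->  12 a_4 = -3 a_3 - a_2 = 1  ->  a_4 = 1/12
  x^3: 20 a_5 + 4 a_4 + 3 a_3 = 0  ->  20 a_5 = -4 a_4 - 3 a_3 = 14/3  ->  a_5 = 7/30
  x^4: 30 a_6 + 5 a_5 + 5 a_4 = 0  ->  30 a_6 = -5 a_5 - 5 a_4 = -19/12  ->  a_6 = -19/360
Truncated series: y(x) = 2 - 2 x + 4 x^2 - (5/3) x^3 + (1/12) x^4 + (7/30) x^5 - (19/360) x^6 + O(x^7).

a_0 = 2; a_1 = -2; a_2 = 4; a_3 = -5/3; a_4 = 1/12; a_5 = 7/30; a_6 = -19/360


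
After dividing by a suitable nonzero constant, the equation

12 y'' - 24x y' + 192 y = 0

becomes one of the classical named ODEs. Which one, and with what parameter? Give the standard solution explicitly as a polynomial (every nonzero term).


All three coefficients share the factor 12; dividing through by 12 gives  y'' - 2x y' + 16 y = 0.
This matches the Hermite equation y'' - 2x y' + 2n y = 0 with 2n = 16, so n = 8; the polynomial solution is H_8(x).
With y = sum_k a_k x^k, matching x^k gives (k+2)(k+1) a_{k+2} = 2(k - n) a_k = 2(k - 8) a_k. The right side vanishes at k = 8, so the series with the parity of 8 terminates at degree 8.
Standard normalization: leading coefficient of H_n is 2^n, so a_8 = 2^8 = 256. Work downward with a_k = (k+1)(k+2) a_{k+2} / (2(k - n)):
  a_6 = (7)(8)(256) / (2(6 - 8)) = 14336/(-4) = -3584
  a_4 = (5)(6)(-3584) / (2(4 - 8)) = -107520/(-8) = 13440
  a_2 = (3)(4)(13440) / (2(2 - 8)) = 161280/(-12) = -13440
  a_0 = (1)(2)(-13440) / (2(0 - 8)) = -26880/(-16) = 1680
Hence H_8(x) = 256 x^8 - 3584 x^6 + 13440 x^4 - 13440 x^2 + 1680.

H_8(x); series = 256 x^8 - 3584 x^6 + 13440 x^4 - 13440 x^2 + 1680


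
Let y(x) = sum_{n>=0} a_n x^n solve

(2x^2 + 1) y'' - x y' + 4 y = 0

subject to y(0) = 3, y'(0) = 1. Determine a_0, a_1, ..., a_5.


Ansatz: y(x) = sum_{n>=0} a_n x^n, so y'(x) = sum_{n>=1} n a_n x^(n-1) and y''(x) = sum_{n>=2} n(n-1) a_n x^(n-2).
Substitute into P(x) y'' + Q(x) y' + R(x) y = 0 with P(x) = 2x^2 + 1, Q(x) = -x, R(x) = 4, and match powers of x.
Initial conditions: a_0 = 3, a_1 = 1.
Setting the coefficient of each power of x to zero and solving order by order (substituting the coefficients already found):
  x^0: 2 a_2 + 4 a_0 = 0  ->  2 a_2 = -4 a_0 = -12  ->  a_2 = -6
  x^1: 6 a_3 + 3 a_1 = 0  ->  6 a_3 = -3 a_1 = -3  ->  a_3 = -1/2
  x^2: 12 a_4 + 6 a_2 = 0  ->  12 a_4 = -6 a_2 = 36  ->  a_4 = 3
  x^3: 20 a_5 + 13 a_3 = 0  ->  20 a_5 = -13 a_3 = 13/2  ->  a_5 = 13/40
Truncated series: y(x) = 3 + x - 6 x^2 - (1/2) x^3 + 3 x^4 + (13/40) x^5 + O(x^6).

a_0 = 3; a_1 = 1; a_2 = -6; a_3 = -1/2; a_4 = 3; a_5 = 13/40
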